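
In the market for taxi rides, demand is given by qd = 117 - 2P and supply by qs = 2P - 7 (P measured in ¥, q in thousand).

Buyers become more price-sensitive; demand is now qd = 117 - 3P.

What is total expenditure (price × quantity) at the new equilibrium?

1056.48

Solve the original market: 117 - 2P = 2P - 7, hence P = 31 and q = 55.
The shock moves the curves to qd = 117 - 3P and qs = 2P - 7.
Setting them equal: 117 - 3P = 2P - 7 → 124 = 5P, so P = 24.8 and q = 42.6.
New expenditure = 24.8 × 42.6 = 1056.48.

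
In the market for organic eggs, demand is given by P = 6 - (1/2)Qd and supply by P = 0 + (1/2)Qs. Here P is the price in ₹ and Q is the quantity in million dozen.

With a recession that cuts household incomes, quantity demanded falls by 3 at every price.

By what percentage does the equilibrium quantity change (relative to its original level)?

-25

Solve the original market: 12 - 2P = 2P, hence P = 3 and Q = 6.
The new curves are Qd = 9 - 2P (demand) and Qs = 2P (supply).
Equate the new curves: 9 - 2P = 2P, giving 9 = 4P, P = 2.25, Q = 4.5.
%ΔQ = (4.5 − 6) / 6 × 100 = -25%.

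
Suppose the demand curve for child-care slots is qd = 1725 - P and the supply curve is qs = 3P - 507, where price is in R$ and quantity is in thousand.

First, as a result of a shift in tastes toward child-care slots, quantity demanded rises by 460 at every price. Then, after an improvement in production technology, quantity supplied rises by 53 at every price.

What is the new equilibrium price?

Before the shock: 1725 - P = 3P - 507 ⇒ 2232 = 4P ⇒ P = 558, q = 1167.
With the change applied: demand qd = 2185 - P, supply qs = 3P - 454.
Clearing the new market: 2185 - P = 3P - 454, so P = 659.75 and q = 1525.25.

659.75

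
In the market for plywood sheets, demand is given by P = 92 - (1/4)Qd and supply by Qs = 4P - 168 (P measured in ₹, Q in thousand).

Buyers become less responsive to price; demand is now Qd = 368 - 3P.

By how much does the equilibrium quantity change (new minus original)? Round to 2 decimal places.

+38.29

Solve the original market: 368 - 4P = 4P - 168, hence P = 67 and Q = 100.
After the shift, demand is Qd = 368 - 3P and supply is Qs = 4P - 168.
New equilibrium: 368 - 3P = 4P - 168 ⇒ 536 = 7P ⇒ P = 536/7 ≈ 76.5714, Q = 968/7 ≈ 138.2857.
ΔQ = 138.2857 − 100 = +38.29.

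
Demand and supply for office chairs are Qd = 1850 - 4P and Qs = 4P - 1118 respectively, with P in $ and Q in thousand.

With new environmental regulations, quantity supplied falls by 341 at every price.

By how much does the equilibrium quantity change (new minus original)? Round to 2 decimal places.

-170.50

Original equilibrium: 1850 - 4P = 4P - 1118 gives 2968 = 8P, so P = 371 and Q = 366.
The new curves are Qd = 1850 - 4P (demand) and Qs = 4P - 1459 (supply).
Clearing the new market: 1850 - 4P = 4P - 1459, so P = 413.625 and Q = 195.5.
ΔQ = 195.5 − 366 = -170.50.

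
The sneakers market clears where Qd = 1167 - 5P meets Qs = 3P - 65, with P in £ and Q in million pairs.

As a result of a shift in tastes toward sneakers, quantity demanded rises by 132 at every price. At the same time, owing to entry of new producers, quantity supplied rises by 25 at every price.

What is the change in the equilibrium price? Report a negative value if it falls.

+13.375

Before the shock: 1167 - 5P = 3P - 65 ⇒ 1232 = 8P ⇒ P = 154, Q = 397.
With the change applied: demand Qd = 1299 - 5P, supply Qs = 3P - 40.
Clearing the new market: 1299 - 5P = 3P - 40, so P = 167.375 and Q = 462.125.
ΔP = 167.375 − 154 = +13.375.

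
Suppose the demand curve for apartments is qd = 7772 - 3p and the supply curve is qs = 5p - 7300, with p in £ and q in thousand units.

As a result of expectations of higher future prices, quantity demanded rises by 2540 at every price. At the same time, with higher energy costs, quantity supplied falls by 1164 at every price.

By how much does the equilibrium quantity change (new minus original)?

+1151

Solve the original market: 7772 - 3p = 5p - 7300, hence p = 1884 and q = 2120.
The new curves are qd = 10312 - 3p (demand) and qs = 5p - 8464 (supply).
New equilibrium: 10312 - 3p = 5p - 8464 ⇒ 18776 = 8p ⇒ p = 2347, q = 3271.
Δq = 3271 − 2120 = +1151.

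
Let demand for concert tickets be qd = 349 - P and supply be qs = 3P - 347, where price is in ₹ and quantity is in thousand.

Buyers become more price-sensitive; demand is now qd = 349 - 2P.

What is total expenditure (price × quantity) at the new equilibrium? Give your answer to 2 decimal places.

9827.52

Solve the original market: 349 - P = 3P - 347, hence P = 174 and q = 175.
After the shift, demand is qd = 349 - 2P and supply is qs = 3P - 347.
Clearing the new market: 349 - 2P = 3P - 347, so P = 139.2 and q = 70.6.
New expenditure = 139.2 × 70.6 = 9827.52.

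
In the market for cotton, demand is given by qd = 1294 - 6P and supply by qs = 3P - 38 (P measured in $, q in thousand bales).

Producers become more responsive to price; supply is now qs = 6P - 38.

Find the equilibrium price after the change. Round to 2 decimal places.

111.00

Original equilibrium: 1294 - 6P = 3P - 38 gives 1332 = 9P, so P = 148 and q = 406.
With the change applied: demand qd = 1294 - 6P, supply qs = 6P - 38.
New equilibrium: 1294 - 6P = 6P - 38 ⇒ 1332 = 12P ⇒ P = 111, q = 628.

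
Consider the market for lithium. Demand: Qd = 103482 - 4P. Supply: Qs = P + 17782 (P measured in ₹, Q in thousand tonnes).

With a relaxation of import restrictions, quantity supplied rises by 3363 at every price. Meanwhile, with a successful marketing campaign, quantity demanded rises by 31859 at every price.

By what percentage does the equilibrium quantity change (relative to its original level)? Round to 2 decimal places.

Original equilibrium: 103482 - 4P = P + 17782 gives 85700 = 5P, so P = 17140 and Q = 34922.
After the shift, demand is Qd = 135341 - 4P and supply is Qs = P + 21145.
Clearing the new market: 135341 - 4P = P + 21145, so P = 22839.2 and Q = 43984.2.
%ΔQ = (43984.2 − 34922) / 34922 × 100 = +25.95%.

+25.95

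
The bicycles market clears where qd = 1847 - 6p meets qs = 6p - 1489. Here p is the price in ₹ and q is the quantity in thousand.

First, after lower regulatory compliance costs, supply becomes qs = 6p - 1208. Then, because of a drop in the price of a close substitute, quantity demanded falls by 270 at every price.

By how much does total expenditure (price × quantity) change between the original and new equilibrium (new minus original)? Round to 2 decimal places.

Before the shock: 1847 - 6p = 6p - 1489 ⇒ 3336 = 12p ⇒ p = 278, q = 179.
With the change applied: demand qd = 1577 - 6p, supply qs = 6p - 1208.
New equilibrium: 1577 - 6p = 6p - 1208 ⇒ 2785 = 12p ⇒ p = 2785/12 ≈ 232.0833, q = 184.5.
Expenditure moves from 278×179 = 49762 to 232.0833×184.5 = 42819.375; change = -6942.63.

-6942.63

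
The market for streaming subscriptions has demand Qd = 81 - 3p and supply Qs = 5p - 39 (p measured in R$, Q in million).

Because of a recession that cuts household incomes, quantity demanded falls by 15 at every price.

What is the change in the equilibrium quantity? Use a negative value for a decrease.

-9.375

Before the shock: 81 - 3p = 5p - 39 ⇒ 120 = 8p ⇒ p = 15, Q = 36.
The shock moves the curves to Qd = 66 - 3p and Qs = 5p - 39.
Equate the new curves: 66 - 3p = 5p - 39, giving 105 = 8p, p = 13.125, Q = 26.625.
ΔQ = 26.625 − 36 = -9.375.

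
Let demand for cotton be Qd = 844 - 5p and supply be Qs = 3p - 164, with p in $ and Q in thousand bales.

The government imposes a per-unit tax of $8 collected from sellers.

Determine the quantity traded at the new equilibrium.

199

Before the shock: 844 - 5p = 3p - 164 ⇒ 1008 = 8p ⇒ p = 126, Q = 214.
Since sellers keep the price net of the tax, the effective supply curve becomes Qs = 3p - 188.
Clearing the new market: 844 - 5p = 3p - 188, so p = 129 and Q = 199.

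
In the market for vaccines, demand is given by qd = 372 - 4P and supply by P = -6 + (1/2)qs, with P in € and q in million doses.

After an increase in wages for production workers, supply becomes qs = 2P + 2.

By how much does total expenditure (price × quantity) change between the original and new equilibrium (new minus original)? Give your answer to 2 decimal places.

Original equilibrium: 372 - 4P = 2P + 12 gives 360 = 6P, so P = 60 and q = 132.
After the shift, demand is qd = 372 - 4P and supply is qs = 2P + 2.
Setting them equal: 372 - 4P = 2P + 2 → 370 = 6P, so P = 185/3 ≈ 61.6667 and q = 376/3 ≈ 125.3333.
Expenditure moves from 60×132 = 7920 to 61.6667×125.3333 = 7728.8889; change = -191.11.

-191.11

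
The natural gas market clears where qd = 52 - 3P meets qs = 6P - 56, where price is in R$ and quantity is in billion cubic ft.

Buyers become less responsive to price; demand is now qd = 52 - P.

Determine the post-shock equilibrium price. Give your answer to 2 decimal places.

Before the shock: 52 - 3P = 6P - 56 ⇒ 108 = 9P ⇒ P = 12, q = 16.
With the change applied: demand qd = 52 - P, supply qs = 6P - 56.
Clearing the new market: 52 - P = 6P - 56, so P = 108/7 ≈ 15.4286 and q = 256/7 ≈ 36.5714.

15.43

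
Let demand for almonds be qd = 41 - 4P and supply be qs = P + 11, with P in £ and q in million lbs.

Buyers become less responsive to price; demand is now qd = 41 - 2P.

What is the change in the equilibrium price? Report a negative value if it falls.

Solve the original market: 41 - 4P = P + 11, hence P = 6 and q = 17.
With the change applied: demand qd = 41 - 2P, supply qs = P + 11.
Equate the new curves: 41 - 2P = P + 11, giving 30 = 3P, P = 10, q = 21.
ΔP = 10 − 6 = +4.

+4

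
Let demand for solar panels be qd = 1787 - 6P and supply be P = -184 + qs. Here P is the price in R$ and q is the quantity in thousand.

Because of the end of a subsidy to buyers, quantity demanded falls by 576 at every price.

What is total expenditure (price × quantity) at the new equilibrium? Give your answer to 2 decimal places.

Solve the original market: 1787 - 6P = P + 184, hence P = 229 and q = 413.
The new curves are qd = 1211 - 6P (demand) and qs = P + 184 (supply).
New equilibrium: 1211 - 6P = P + 184 ⇒ 1027 = 7P ⇒ P = 1027/7 ≈ 146.7143, q = 2315/7 ≈ 330.7143.
New expenditure = 146.7143 × 330.7143 = 48520.51.

48520.51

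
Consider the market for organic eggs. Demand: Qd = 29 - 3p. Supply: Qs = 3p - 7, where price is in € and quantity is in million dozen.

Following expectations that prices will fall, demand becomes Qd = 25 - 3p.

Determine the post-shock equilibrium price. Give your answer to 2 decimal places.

5.33

Original equilibrium: 29 - 3p = 3p - 7 gives 36 = 6p, so p = 6 and Q = 11.
After the shift, demand is Qd = 25 - 3p and supply is Qs = 3p - 7.
New equilibrium: 25 - 3p = 3p - 7 ⇒ 32 = 6p ⇒ p = 16/3 ≈ 5.3333, Q = 9.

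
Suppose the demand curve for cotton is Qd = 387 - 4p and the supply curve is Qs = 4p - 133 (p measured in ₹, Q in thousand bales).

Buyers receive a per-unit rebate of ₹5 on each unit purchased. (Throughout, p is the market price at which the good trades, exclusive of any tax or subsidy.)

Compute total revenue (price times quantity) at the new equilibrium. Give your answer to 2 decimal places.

Before the shock: 387 - 4p = 4p - 133 ⇒ 520 = 8p ⇒ p = 65, Q = 127.
Since buyers' out-of-pocket price is the market price minus the rebate, the effective demand curve becomes Qd = 407 - 4p.
Equate the new curves: 407 - 4p = 4p - 133, giving 540 = 8p, p = 67.5, Q = 137.
New expenditure = 67.5 × 137 = 9247.50.

9247.50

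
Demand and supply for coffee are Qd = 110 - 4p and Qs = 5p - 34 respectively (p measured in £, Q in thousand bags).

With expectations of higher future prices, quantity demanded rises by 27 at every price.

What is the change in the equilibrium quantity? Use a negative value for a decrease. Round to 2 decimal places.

Initially, 110 - 4p = 5p - 34, so 144 = 9p and p = 16, Q = 46.
The shock moves the curves to Qd = 137 - 4p and Qs = 5p - 34.
Equate the new curves: 137 - 4p = 5p - 34, giving 171 = 9p, p = 19, Q = 61.
ΔQ = 61 − 46 = +15.00.

+15.00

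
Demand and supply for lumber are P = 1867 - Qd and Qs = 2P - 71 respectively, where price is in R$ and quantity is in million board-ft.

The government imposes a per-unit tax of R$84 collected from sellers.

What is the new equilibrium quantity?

1165

Solve the original market: 1867 - P = 2P - 71, hence P = 646 and Q = 1221.
Since sellers keep the price net of the tax, the effective supply curve becomes Qs = 2P - 239.
Clearing the new market: 1867 - P = 2P - 239, so P = 702 and Q = 1165.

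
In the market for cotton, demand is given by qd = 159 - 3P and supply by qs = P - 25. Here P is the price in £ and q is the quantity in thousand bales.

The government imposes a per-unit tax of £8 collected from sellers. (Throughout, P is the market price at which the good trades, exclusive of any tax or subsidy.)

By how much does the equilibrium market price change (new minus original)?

Before the shock: 159 - 3P = P - 25 ⇒ 184 = 4P ⇒ P = 46, q = 21.
Since sellers keep the price net of the tax, the effective supply curve becomes qs = P - 33.
New equilibrium: 159 - 3P = P - 33 ⇒ 192 = 4P ⇒ P = 48, q = 15.
ΔP = 48 − 46 = +2.

+2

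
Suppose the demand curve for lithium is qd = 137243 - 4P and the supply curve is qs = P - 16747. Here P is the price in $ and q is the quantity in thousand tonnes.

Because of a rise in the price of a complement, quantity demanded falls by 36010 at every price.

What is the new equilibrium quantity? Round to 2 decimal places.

Original equilibrium: 137243 - 4P = P - 16747 gives 153990 = 5P, so P = 30798 and q = 14051.
The new curves are qd = 101233 - 4P (demand) and qs = P - 16747 (supply).
New equilibrium: 101233 - 4P = P - 16747 ⇒ 117980 = 5P ⇒ P = 23596, q = 6849.

6849.00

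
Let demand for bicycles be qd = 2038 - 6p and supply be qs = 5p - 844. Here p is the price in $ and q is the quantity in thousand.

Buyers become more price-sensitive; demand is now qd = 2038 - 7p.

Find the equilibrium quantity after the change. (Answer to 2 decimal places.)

356.83

Before the shock: 2038 - 6p = 5p - 844 ⇒ 2882 = 11p ⇒ p = 262, q = 466.
The shock moves the curves to qd = 2038 - 7p and qs = 5p - 844.
New equilibrium: 2038 - 7p = 5p - 844 ⇒ 2882 = 12p ⇒ p = 1441/6 ≈ 240.1667, q = 2141/6 ≈ 356.8333.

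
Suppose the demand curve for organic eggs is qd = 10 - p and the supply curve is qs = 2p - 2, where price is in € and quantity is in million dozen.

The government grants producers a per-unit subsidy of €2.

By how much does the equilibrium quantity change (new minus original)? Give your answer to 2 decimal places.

+1.33

Solve the original market: 10 - p = 2p - 2, hence p = 4 and q = 6.
Since sellers receive the price plus the subsidy, the effective supply curve becomes qs = 2p + 2.
Clearing the new market: 10 - p = 2p + 2, so p = 8/3 ≈ 2.6667 and q = 22/3 ≈ 7.3333.
Δq = 7.3333 − 6 = +1.33.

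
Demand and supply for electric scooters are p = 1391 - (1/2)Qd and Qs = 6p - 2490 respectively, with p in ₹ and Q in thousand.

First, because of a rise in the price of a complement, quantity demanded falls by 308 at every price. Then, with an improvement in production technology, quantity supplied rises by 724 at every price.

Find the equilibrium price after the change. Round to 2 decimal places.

530.00

Solve the original market: 2782 - 2p = 6p - 2490, hence p = 659 and Q = 1464.
After the shift, demand is Qd = 2474 - 2p and supply is Qs = 6p - 1766.
New equilibrium: 2474 - 2p = 6p - 1766 ⇒ 4240 = 8p ⇒ p = 530, Q = 1414.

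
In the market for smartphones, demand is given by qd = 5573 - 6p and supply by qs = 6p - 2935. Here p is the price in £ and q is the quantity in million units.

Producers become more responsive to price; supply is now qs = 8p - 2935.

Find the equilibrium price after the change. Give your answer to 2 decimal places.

607.71

Solve the original market: 5573 - 6p = 6p - 2935, hence p = 709 and q = 1319.
The shock moves the curves to qd = 5573 - 6p and qs = 8p - 2935.
Clearing the new market: 5573 - 6p = 8p - 2935, so p = 4254/7 ≈ 607.7143 and q = 13487/7 ≈ 1926.7143.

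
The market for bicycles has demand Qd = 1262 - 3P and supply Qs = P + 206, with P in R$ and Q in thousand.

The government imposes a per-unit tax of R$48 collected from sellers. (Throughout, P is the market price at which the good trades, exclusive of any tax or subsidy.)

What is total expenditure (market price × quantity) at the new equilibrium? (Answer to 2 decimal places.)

Before the shock: 1262 - 3P = P + 206 ⇒ 1056 = 4P ⇒ P = 264, Q = 470.
Since sellers keep the price net of the tax, the effective supply curve becomes Qs = P + 158.
Equate the new curves: 1262 - 3P = P + 158, giving 1104 = 4P, P = 276, Q = 434.
New expenditure = 276 × 434 = 119784.00.

119784.00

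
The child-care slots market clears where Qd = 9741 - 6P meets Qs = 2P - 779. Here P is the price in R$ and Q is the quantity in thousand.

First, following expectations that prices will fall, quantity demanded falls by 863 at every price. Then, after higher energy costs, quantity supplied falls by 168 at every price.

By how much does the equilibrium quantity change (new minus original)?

Initially, 9741 - 6P = 2P - 779, so 10520 = 8P and P = 1315, Q = 1851.
The new curves are Qd = 8878 - 6P (demand) and Qs = 2P - 947 (supply).
Equate the new curves: 8878 - 6P = 2P - 947, giving 9825 = 8P, P = 1228.125, Q = 1509.25.
ΔQ = 1509.25 − 1851 = -341.75.

-341.75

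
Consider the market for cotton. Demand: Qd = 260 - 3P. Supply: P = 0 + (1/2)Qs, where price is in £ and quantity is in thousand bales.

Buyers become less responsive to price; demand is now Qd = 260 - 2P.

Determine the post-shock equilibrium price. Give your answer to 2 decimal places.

65.00

Initially, 260 - 3P = 2P, so 260 = 5P and P = 52, Q = 104.
After the shift, demand is Qd = 260 - 2P and supply is Qs = 2P.
Clearing the new market: 260 - 2P = 2P, so P = 65 and Q = 130.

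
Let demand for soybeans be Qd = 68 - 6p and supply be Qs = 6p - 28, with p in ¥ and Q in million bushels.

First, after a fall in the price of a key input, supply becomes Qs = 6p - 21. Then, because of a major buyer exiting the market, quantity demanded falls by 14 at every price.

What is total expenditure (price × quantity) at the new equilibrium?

103.125

Initially, 68 - 6p = 6p - 28, so 96 = 12p and p = 8, Q = 20.
The shock moves the curves to Qd = 54 - 6p and Qs = 6p - 21.
Equate the new curves: 54 - 6p = 6p - 21, giving 75 = 12p, p = 6.25, Q = 16.5.
New expenditure = 6.25 × 16.5 = 103.125.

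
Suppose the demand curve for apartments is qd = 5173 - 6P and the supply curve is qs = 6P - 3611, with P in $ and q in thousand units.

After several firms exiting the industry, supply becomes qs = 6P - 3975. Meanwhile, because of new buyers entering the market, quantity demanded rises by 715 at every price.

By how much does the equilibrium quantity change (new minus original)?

Initially, 5173 - 6P = 6P - 3611, so 8784 = 12P and P = 732, q = 781.
After the shift, demand is qd = 5888 - 6P and supply is qs = 6P - 3975.
Clearing the new market: 5888 - 6P = 6P - 3975, so P = 9863/12 ≈ 821.9167 and q = 956.5.
Δq = 956.5 − 781 = +175.5.

+175.5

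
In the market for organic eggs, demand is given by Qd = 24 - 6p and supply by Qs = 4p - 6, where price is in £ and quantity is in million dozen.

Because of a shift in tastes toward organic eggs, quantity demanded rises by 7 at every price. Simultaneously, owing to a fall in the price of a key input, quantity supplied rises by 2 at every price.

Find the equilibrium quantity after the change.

Initially, 24 - 6p = 4p - 6, so 30 = 10p and p = 3, Q = 6.
With the change applied: demand Qd = 31 - 6p, supply Qs = 4p - 4.
Equate the new curves: 31 - 6p = 4p - 4, giving 35 = 10p, p = 3.5, Q = 10.

10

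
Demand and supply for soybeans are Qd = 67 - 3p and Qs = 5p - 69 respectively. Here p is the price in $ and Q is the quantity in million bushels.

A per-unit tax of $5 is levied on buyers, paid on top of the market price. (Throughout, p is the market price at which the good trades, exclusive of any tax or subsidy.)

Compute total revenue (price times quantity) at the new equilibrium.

Solve the original market: 67 - 3p = 5p - 69, hence p = 17 and Q = 16.
Since buyers pay the price plus the tax, the effective demand curve becomes Qd = 52 - 3p.
Setting them equal: 52 - 3p = 5p - 69 → 121 = 8p, so p = 15.125 and Q = 6.625.
New expenditure = 15.125 × 6.625 = 100.203125.

100.203125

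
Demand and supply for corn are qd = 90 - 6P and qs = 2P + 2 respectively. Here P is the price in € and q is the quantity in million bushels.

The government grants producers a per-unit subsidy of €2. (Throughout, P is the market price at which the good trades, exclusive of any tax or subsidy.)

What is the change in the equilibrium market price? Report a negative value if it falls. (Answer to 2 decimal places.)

-0.50

Original equilibrium: 90 - 6P = 2P + 2 gives 88 = 8P, so P = 11 and q = 24.
Since sellers receive the price plus the subsidy, the effective supply curve becomes qs = 2P + 6.
New equilibrium: 90 - 6P = 2P + 6 ⇒ 84 = 8P ⇒ P = 10.5, q = 27.
ΔP = 10.5 − 11 = -0.50.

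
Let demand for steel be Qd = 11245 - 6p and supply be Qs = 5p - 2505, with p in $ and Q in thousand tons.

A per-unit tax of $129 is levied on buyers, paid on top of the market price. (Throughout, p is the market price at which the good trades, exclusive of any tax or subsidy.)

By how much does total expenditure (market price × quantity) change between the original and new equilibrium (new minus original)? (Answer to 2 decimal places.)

Original equilibrium: 11245 - 6p = 5p - 2505 gives 13750 = 11p, so p = 1250 and Q = 3745.
Since buyers pay the price plus the tax, the effective demand curve becomes Qd = 10471 - 6p.
Setting them equal: 10471 - 6p = 5p - 2505 → 12976 = 11p, so p = 12976/11 ≈ 1179.6364 and Q = 37325/11 ≈ 3393.1818.
Expenditure moves from 1250×3745 = 4681250 to 1179.6364×3393.1818 = 4002720.6612; change = -678529.34.

-678529.34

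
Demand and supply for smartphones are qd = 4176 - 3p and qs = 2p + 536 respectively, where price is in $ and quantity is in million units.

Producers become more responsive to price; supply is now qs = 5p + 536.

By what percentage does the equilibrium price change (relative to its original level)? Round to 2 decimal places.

Initially, 4176 - 3p = 2p + 536, so 3640 = 5p and p = 728, q = 1992.
After the shift, demand is qd = 4176 - 3p and supply is qs = 5p + 536.
New equilibrium: 4176 - 3p = 5p + 536 ⇒ 3640 = 8p ⇒ p = 455, q = 2811.
%Δp = (455 − 728) / 728 × 100 = -37.50%.

-37.50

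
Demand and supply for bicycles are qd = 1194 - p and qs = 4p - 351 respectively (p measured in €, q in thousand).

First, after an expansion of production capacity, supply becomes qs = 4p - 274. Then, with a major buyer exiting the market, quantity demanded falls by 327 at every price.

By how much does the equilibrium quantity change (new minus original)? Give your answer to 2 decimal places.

Original equilibrium: 1194 - p = 4p - 351 gives 1545 = 5p, so p = 309 and q = 885.
The shock moves the curves to qd = 867 - p and qs = 4p - 274.
Setting them equal: 867 - p = 4p - 274 → 1141 = 5p, so p = 228.2 and q = 638.8.
Δq = 638.8 − 885 = -246.20.

-246.20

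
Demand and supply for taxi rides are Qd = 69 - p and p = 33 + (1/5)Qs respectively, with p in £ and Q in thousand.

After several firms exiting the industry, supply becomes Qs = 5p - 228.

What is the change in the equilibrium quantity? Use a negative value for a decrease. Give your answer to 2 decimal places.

Solve the original market: 69 - p = 5p - 165, hence p = 39 and Q = 30.
The new curves are Qd = 69 - p (demand) and Qs = 5p - 228 (supply).
New equilibrium: 69 - p = 5p - 228 ⇒ 297 = 6p ⇒ p = 49.5, Q = 19.5.
ΔQ = 19.5 − 30 = -10.50.

-10.50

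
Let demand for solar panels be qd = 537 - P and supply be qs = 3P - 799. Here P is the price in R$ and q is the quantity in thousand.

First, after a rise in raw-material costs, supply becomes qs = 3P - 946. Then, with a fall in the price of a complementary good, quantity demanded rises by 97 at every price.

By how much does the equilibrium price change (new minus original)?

Initially, 537 - P = 3P - 799, so 1336 = 4P and P = 334, q = 203.
The shock moves the curves to qd = 634 - P and qs = 3P - 946.
Clearing the new market: 634 - P = 3P - 946, so P = 395 and q = 239.
ΔP = 395 − 334 = +61.

+61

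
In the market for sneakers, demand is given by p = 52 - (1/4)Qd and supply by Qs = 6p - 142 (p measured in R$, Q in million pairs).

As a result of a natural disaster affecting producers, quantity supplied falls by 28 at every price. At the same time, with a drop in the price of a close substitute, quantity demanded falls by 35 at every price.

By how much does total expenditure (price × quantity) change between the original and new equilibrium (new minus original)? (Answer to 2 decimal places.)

Original equilibrium: 208 - 4p = 6p - 142 gives 350 = 10p, so p = 35 and Q = 68.
With the change applied: demand Qd = 173 - 4p, supply Qs = 6p - 170.
New equilibrium: 173 - 4p = 6p - 170 ⇒ 343 = 10p ⇒ p = 34.3, Q = 35.8.
Expenditure moves from 35×68 = 2380 to 34.3×35.8 = 1227.94; change = -1152.06.

-1152.06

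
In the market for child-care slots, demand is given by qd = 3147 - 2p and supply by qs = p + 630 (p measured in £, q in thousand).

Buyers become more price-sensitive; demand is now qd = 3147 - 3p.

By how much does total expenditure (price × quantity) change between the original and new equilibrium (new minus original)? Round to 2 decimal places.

Original equilibrium: 3147 - 2p = p + 630 gives 2517 = 3p, so p = 839 and q = 1469.
The new curves are qd = 3147 - 3p (demand) and qs = p + 630 (supply).
Clearing the new market: 3147 - 3p = p + 630, so p = 629.25 and q = 1259.25.
Expenditure moves from 839×1469 = 1232491 to 629.25×1259.25 = 792383.0625; change = -440107.94.

-440107.94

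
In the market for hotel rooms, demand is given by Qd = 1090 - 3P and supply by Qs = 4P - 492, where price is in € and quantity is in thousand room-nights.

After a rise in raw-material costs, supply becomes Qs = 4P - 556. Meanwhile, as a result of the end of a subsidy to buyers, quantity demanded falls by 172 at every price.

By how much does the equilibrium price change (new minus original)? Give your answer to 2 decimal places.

Solve the original market: 1090 - 3P = 4P - 492, hence P = 226 and Q = 412.
With the change applied: demand Qd = 918 - 3P, supply Qs = 4P - 556.
Clearing the new market: 918 - 3P = 4P - 556, so P = 1474/7 ≈ 210.5714 and Q = 2004/7 ≈ 286.2857.
ΔP = 210.5714 − 226 = -15.43.

-15.43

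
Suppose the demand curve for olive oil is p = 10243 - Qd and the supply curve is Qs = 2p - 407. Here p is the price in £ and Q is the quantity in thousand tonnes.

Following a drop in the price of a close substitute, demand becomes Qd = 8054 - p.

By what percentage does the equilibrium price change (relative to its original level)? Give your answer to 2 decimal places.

-20.55

Initially, 10243 - p = 2p - 407, so 10650 = 3p and p = 3550, Q = 6693.
The shock moves the curves to Qd = 8054 - p and Qs = 2p - 407.
Setting them equal: 8054 - p = 2p - 407 → 8461 = 3p, so p = 8461/3 ≈ 2820.3333 and Q = 15701/3 ≈ 5233.6667.
%Δp = (2820.3333 − 3550) / 3550 × 100 = -20.55%.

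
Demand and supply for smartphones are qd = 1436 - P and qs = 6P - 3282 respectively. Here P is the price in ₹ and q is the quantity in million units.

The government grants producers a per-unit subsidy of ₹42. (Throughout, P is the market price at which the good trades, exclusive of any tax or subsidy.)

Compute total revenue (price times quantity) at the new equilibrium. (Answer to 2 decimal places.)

509124.00

Solve the original market: 1436 - P = 6P - 3282, hence P = 674 and q = 762.
Since sellers receive the price plus the subsidy, the effective supply curve becomes qs = 6P - 3030.
Setting them equal: 1436 - P = 6P - 3030 → 4466 = 7P, so P = 638 and q = 798.
New expenditure = 638 × 798 = 509124.00.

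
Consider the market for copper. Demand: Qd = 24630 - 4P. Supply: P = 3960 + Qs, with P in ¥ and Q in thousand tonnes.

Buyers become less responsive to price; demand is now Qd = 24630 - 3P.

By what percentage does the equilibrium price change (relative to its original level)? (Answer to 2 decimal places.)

Original equilibrium: 24630 - 4P = P - 3960 gives 28590 = 5P, so P = 5718 and Q = 1758.
With the change applied: demand Qd = 24630 - 3P, supply Qs = P - 3960.
Setting them equal: 24630 - 3P = P - 3960 → 28590 = 4P, so P = 7147.5 and Q = 3187.5.
%ΔP = (7147.5 − 5718) / 5718 × 100 = +25.00%.

+25.00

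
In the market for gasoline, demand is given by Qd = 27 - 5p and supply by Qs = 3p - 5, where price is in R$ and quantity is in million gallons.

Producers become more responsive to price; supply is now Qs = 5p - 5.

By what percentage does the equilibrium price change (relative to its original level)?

-20

Original equilibrium: 27 - 5p = 3p - 5 gives 32 = 8p, so p = 4 and Q = 7.
The shock moves the curves to Qd = 27 - 5p and Qs = 5p - 5.
New equilibrium: 27 - 5p = 5p - 5 ⇒ 32 = 10p ⇒ p = 3.2, Q = 11.
%Δp = (3.2 − 4) / 4 × 100 = -20%.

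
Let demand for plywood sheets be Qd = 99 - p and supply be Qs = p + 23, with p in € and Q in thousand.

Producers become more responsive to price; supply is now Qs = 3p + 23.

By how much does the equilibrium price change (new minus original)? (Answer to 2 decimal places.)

-19.00

Solve the original market: 99 - p = p + 23, hence p = 38 and Q = 61.
After the shift, demand is Qd = 99 - p and supply is Qs = 3p + 23.
Equate the new curves: 99 - p = 3p + 23, giving 76 = 4p, p = 19, Q = 80.
Δp = 19 − 38 = -19.00.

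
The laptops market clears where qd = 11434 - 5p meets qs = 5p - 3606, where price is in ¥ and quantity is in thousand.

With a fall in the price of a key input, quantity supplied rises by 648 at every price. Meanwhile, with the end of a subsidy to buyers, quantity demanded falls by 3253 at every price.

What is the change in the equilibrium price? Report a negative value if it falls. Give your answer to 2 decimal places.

Before the shock: 11434 - 5p = 5p - 3606 ⇒ 15040 = 10p ⇒ p = 1504, q = 3914.
The new curves are qd = 8181 - 5p (demand) and qs = 5p - 2958 (supply).
Setting them equal: 8181 - 5p = 5p - 2958 → 11139 = 10p, so p = 1113.9 and q = 2611.5.
Δp = 1113.9 − 1504 = -390.10.

-390.10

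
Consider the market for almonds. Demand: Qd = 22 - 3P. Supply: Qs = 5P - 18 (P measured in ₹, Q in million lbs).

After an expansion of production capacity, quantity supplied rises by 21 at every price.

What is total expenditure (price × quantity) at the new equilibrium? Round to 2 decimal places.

35.33

Initially, 22 - 3P = 5P - 18, so 40 = 8P and P = 5, Q = 7.
With the change applied: demand Qd = 22 - 3P, supply Qs = 5P + 3.
Equate the new curves: 22 - 3P = 5P + 3, giving 19 = 8P, P = 2.375, Q = 14.875.
New expenditure = 2.375 × 14.875 = 35.33.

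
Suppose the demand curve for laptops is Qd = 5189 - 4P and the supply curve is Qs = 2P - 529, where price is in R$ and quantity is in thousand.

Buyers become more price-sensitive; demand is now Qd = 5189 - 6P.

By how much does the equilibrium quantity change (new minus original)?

-476.5

Original equilibrium: 5189 - 4P = 2P - 529 gives 5718 = 6P, so P = 953 and Q = 1377.
The new curves are Qd = 5189 - 6P (demand) and Qs = 2P - 529 (supply).
Clearing the new market: 5189 - 6P = 2P - 529, so P = 714.75 and Q = 900.5.
ΔQ = 900.5 − 1377 = -476.5.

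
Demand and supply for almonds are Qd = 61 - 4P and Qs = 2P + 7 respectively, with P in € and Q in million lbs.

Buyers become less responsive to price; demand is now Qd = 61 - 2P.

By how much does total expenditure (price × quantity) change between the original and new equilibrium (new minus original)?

+234

Before the shock: 61 - 4P = 2P + 7 ⇒ 54 = 6P ⇒ P = 9, Q = 25.
The shock moves the curves to Qd = 61 - 2P and Qs = 2P + 7.
New equilibrium: 61 - 2P = 2P + 7 ⇒ 54 = 4P ⇒ P = 13.5, Q = 34.
Expenditure moves from 9×25 = 225 to 13.5×34 = 459; change = +234.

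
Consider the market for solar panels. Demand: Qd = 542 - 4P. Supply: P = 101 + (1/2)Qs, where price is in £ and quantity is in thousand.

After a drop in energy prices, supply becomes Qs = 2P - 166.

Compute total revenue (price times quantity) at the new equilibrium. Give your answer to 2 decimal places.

8260.00

Original equilibrium: 542 - 4P = 2P - 202 gives 744 = 6P, so P = 124 and Q = 46.
After the shift, demand is Qd = 542 - 4P and supply is Qs = 2P - 166.
Setting them equal: 542 - 4P = 2P - 166 → 708 = 6P, so P = 118 and Q = 70.
New expenditure = 118 × 70 = 8260.00.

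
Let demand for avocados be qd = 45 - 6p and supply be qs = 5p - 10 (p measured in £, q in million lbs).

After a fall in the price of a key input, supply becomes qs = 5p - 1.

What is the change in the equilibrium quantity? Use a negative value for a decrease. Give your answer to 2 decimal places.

Before the shock: 45 - 6p = 5p - 10 ⇒ 55 = 11p ⇒ p = 5, q = 15.
The new curves are qd = 45 - 6p (demand) and qs = 5p - 1 (supply).
New equilibrium: 45 - 6p = 5p - 1 ⇒ 46 = 11p ⇒ p = 46/11 ≈ 4.1818, q = 219/11 ≈ 19.9091.
Δq = 19.9091 − 15 = +4.91.

+4.91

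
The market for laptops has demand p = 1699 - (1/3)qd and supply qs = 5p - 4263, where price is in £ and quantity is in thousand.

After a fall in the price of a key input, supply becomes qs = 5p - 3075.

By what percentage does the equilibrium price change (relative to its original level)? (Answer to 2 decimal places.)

Initially, 5097 - 3p = 5p - 4263, so 9360 = 8p and p = 1170, q = 1587.
With the change applied: demand qd = 5097 - 3p, supply qs = 5p - 3075.
Clearing the new market: 5097 - 3p = 5p - 3075, so p = 1021.5 and q = 2032.5.
%Δp = (1021.5 − 1170) / 1170 × 100 = -12.69%.

-12.69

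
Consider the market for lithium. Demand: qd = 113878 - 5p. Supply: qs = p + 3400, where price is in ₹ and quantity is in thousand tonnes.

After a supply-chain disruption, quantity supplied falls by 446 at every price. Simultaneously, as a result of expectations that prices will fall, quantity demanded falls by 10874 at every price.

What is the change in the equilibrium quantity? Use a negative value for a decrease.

-2184

Initially, 113878 - 5p = p + 3400, so 110478 = 6p and p = 18413, q = 21813.
With the change applied: demand qd = 103004 - 5p, supply qs = p + 2954.
Setting them equal: 103004 - 5p = p + 2954 → 100050 = 6p, so p = 16675 and q = 19629.
Δq = 19629 − 21813 = -2184.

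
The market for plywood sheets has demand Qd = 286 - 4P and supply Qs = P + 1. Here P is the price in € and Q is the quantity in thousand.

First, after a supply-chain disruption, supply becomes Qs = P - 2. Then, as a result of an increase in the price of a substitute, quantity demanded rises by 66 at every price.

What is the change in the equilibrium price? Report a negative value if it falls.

+13.8

Solve the original market: 286 - 4P = P + 1, hence P = 57 and Q = 58.
The new curves are Qd = 352 - 4P (demand) and Qs = P - 2 (supply).
Clearing the new market: 352 - 4P = P - 2, so P = 70.8 and Q = 68.8.
ΔP = 70.8 − 57 = +13.8.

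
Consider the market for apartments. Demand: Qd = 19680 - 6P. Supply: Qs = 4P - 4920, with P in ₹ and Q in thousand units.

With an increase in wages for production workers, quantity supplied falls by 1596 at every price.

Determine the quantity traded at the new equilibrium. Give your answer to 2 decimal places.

Solve the original market: 19680 - 6P = 4P - 4920, hence P = 2460 and Q = 4920.
After the shift, demand is Qd = 19680 - 6P and supply is Qs = 4P - 6516.
Setting them equal: 19680 - 6P = 4P - 6516 → 26196 = 10P, so P = 2619.6 and Q = 3962.4.

3962.40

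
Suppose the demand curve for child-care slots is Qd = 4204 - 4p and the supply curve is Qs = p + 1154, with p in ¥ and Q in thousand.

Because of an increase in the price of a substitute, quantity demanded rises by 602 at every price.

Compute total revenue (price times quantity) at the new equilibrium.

1376365.76

Before the shock: 4204 - 4p = p + 1154 ⇒ 3050 = 5p ⇒ p = 610, Q = 1764.
The new curves are Qd = 4806 - 4p (demand) and Qs = p + 1154 (supply).
Equate the new curves: 4806 - 4p = p + 1154, giving 3652 = 5p, p = 730.4, Q = 1884.4.
New expenditure = 730.4 × 1884.4 = 1376365.76.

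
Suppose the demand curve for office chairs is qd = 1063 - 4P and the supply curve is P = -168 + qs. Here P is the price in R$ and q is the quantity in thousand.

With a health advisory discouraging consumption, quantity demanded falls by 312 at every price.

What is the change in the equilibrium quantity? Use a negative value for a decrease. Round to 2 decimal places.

Solve the original market: 1063 - 4P = P + 168, hence P = 179 and q = 347.
The shock moves the curves to qd = 751 - 4P and qs = P + 168.
Clearing the new market: 751 - 4P = P + 168, so P = 116.6 and q = 284.6.
Δq = 284.6 − 347 = -62.40.

-62.40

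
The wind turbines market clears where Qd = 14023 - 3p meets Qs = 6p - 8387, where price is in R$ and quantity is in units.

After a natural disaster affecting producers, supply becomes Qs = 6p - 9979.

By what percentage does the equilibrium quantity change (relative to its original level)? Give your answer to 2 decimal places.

Original equilibrium: 14023 - 3p = 6p - 8387 gives 22410 = 9p, so p = 2490 and Q = 6553.
With the change applied: demand Qd = 14023 - 3p, supply Qs = 6p - 9979.
Setting them equal: 14023 - 3p = 6p - 9979 → 24002 = 9p, so p = 24002/9 ≈ 2666.8889 and Q = 18067/3 ≈ 6022.3333.
%ΔQ = (6022.3333 − 6553) / 6553 × 100 = -8.10%.

-8.10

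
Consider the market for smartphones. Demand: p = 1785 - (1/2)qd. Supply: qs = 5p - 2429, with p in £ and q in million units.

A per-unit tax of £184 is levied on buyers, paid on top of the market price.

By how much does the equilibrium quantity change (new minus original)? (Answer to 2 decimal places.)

-262.86

Solve the original market: 3570 - 2p = 5p - 2429, hence p = 857 and q = 1856.
Since buyers pay the price plus the tax, the effective demand curve becomes qd = 3202 - 2p.
Equate the new curves: 3202 - 2p = 5p - 2429, giving 5631 = 7p, p = 5631/7 ≈ 804.4286, q = 11152/7 ≈ 1593.1429.
Δq = 1593.1429 − 1856 = -262.86.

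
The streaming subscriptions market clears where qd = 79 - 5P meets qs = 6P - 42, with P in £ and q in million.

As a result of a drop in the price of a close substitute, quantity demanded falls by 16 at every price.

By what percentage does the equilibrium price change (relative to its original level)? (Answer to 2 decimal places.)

-13.22

Before the shock: 79 - 5P = 6P - 42 ⇒ 121 = 11P ⇒ P = 11, q = 24.
After the shift, demand is qd = 63 - 5P and supply is qs = 6P - 42.
Setting them equal: 63 - 5P = 6P - 42 → 105 = 11P, so P = 105/11 ≈ 9.5455 and q = 168/11 ≈ 15.2727.
%ΔP = (9.5455 − 11) / 11 × 100 = -13.22%.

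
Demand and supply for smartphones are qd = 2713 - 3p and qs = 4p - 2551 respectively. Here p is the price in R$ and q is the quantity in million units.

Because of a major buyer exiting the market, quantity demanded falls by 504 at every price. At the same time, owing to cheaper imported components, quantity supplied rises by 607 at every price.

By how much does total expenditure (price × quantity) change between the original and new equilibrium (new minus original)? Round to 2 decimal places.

-89059.67

Initially, 2713 - 3p = 4p - 2551, so 5264 = 7p and p = 752, q = 457.
With the change applied: demand qd = 2209 - 3p, supply qs = 4p - 1944.
Clearing the new market: 2209 - 3p = 4p - 1944, so p = 4153/7 ≈ 593.2857 and q = 3004/7 ≈ 429.1429.
Expenditure moves from 752×457 = 343664 to 593.2857×429.1429 = 254604.3265; change = -89059.67.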